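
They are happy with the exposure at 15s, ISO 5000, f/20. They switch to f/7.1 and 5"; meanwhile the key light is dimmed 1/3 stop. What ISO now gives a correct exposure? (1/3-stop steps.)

Scene light: 1/3 stop darker.
Aperture: f/20 → f/18 → f/16 → f/14 → f/13 → f/11 → f/10 → f/9 → f/8 → f/7.1 — 3 stops opened up (brighter).
Shutter speed: 15 → 13 → 10 → 8 → 6 → 5 — 1 2/3 stops shorter (darker).
Net so far: 1 stop brighter. ISO: 5000 → 4000 → 3200 → 2500.

ISO 2500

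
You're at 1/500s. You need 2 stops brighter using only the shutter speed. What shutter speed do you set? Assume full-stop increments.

1/125s

Shutter speed: 1/500 → 1/250 → 1/125 — 2 stops slower (brighter).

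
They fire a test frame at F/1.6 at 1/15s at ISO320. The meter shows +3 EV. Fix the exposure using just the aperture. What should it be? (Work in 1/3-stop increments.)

Overexposed by 3 stops → need 3 stops darker.
Aperture: f/1.6 → f/1.8 → f/2 → f/2.2 → f/2.5 → f/2.8 → f/3.2 → f/3.5 → f/4 → f/4.5.

f/4.5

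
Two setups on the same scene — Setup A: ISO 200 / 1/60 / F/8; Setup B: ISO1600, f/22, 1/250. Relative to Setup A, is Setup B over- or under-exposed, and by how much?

2 stops darker

Aperture: f/8 → f/11 → f/16 → f/22 — 3 stops narrower (darker).
Shutter speed: 1/60 → 1/125 → 1/250 — 2 stops faster (darker).
ISO: 200 → 400 → 800 → 1600 — 3 stops raised (brighter).
Net: −3 −2 +3 = −2 stops.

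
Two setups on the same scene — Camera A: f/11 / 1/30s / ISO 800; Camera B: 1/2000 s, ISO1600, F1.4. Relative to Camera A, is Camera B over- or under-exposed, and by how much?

1 stop brighter

Aperture: f/11 → f/8 → f/5.6 → f/4 → f/2.8 → f/2 → f/1.4 — 6 stops larger aperture (brighter).
Shutter speed: 1/30 → 1/60 → 1/125 → 1/250 → 1/500 → 1/1000 → 1/2000 — 6 stops shorter (darker).
ISO: 800 → 1600 — 1 stop raised (brighter).
Net: +6 −6 +1 = +1 stop.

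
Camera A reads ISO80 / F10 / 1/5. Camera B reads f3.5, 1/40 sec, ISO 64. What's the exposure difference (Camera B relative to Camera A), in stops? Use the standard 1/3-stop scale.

1/3 stop darker

Aperture: f/10 → f/9 → f/8 → f/7.1 → f/6.3 → f/5.6 → f/5 → f/4.5 → f/4 → f/3.5 — 3 stops wider (brighter).
Shutter speed: 1/5 → 1/6 → 1/8 → 1/10 → 1/13 → 1/15 → 1/20 → 1/25 → 1/30 → 1/40 — 3 stops shorter (darker).
ISO: 80 → 64 — 1/3 stop dropped (darker).
Net: +3 −3 −1/3 = −1/3 stops.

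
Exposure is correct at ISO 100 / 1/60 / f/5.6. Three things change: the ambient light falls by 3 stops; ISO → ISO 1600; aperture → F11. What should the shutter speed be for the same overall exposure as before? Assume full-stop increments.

Scene light: 3 stops darker.
ISO: 100 → 200 → 400 → 800 → 1600 — 4 stops higher (brighter).
Aperture: f/5.6 → f/8 → f/11 — 2 stops stopped down (darker).
Net so far: 1 stop darker. Shutter speed: 1/60 → 1/30.

1/30s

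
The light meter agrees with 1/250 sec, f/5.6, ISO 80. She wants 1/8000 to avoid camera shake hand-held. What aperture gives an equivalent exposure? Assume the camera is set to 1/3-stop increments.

f/1.0

Shutter speed: 1/250 → 1/320 → 1/400 → 1/500 → 1/640 → 1/800 → 1/1000 → 1/1250 → 1/1600 → 1/2000 → 1/2500 → 1/3200 → 1/4000 → 1/5000 → 1/6400 → 1/8000 — 5 stops shorter (darker).
Need 5 stops brighter from the aperture: f/5.6 → f/5 → f/4.5 → f/4 → f/3.5 → f/3.2 → f/2.8 → f/2.5 → f/2.2 → f/2 → f/1.8 → f/1.6 → f/1.4 → f/1.2 → f/1.1 → f/1.0.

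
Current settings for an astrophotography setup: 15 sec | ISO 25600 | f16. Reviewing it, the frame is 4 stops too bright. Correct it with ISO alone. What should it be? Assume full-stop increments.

Overexposed by 4 stops → need 4 stops darker.
ISO: 25600 → 12800 → 6400 → 3200 → 1600.

ISO 1600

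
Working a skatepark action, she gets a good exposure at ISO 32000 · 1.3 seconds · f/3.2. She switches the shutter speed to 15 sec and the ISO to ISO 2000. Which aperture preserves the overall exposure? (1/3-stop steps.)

Shutter speed: 1.3 → 1.6 → 2 → 2.5 → 3.2 → 4 → 5 → 6 → 8 → 10 → 13 → 15 — 3 2/3 stops slower (brighter).
ISO: 32000 → 25600 → 20000 → 16000 → 12800 → 10000 → 8000 → 6400 → 5000 → 4000 → 3200 → 2500 → 2000 — 4 stops dropped (darker).
Net change so far: 1/3 stop darker. Offset with the aperture: f/3.2 → f/2.8.

f/2.8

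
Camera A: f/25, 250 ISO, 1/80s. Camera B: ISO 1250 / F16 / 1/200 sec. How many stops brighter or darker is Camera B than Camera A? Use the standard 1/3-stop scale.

2 1/3 stops brighter

Aperture: f/25 → f/22 → f/20 → f/18 → f/16 — 1 1/3 stops larger aperture (brighter).
Shutter speed: 1/80 → 1/100 → 1/125 → 1/160 → 1/200 — 1 1/3 stops faster (darker).
ISO: 250 → 320 → 400 → 500 → 640 → 800 → 1000 → 1250 — 2 1/3 stops raised (brighter).
Net: +1 1/3 −1 1/3 +2 1/3 = +2 1/3 stops.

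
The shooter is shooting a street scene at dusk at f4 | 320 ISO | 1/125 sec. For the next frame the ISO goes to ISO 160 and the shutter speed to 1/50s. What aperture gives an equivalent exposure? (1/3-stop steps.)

ISO: 320 → 250 → 200 → 160 — 1 stop lower (darker).
Shutter speed: 1/125 → 1/100 → 1/80 → 1/60 → 1/50 — 1 1/3 stops longer (brighter).
Net change so far: 1/3 stop brighter. Offset with the aperture: f/4 → f/4.5.

f/4.5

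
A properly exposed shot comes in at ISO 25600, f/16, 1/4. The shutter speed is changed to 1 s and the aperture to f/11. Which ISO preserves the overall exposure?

ISO 3200

Shutter speed: 1/4 → 1/2 → 1 — 2 stops slower (brighter).
Aperture: f/16 → f/11 — 1 stop opened up (brighter).
Net change so far: 3 stops brighter. Offset with the ISO: 25600 → 12800 → 6400 → 3200.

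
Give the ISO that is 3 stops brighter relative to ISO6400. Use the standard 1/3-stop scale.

ISO: 6400 → 8000 → 10000 → 12800 → 16000 → 20000 → 25600 → 32000 → 40000 → 51200 — 3 stops higher (brighter).

ISO 51200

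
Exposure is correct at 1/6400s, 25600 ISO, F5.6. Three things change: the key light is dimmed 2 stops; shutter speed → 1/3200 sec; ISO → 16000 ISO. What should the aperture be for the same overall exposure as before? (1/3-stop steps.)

f/3.2

Scene light: 2 stops darker.
Shutter speed: 1/6400 → 1/5000 → 1/4000 → 1/3200 — 1 stop slower (brighter).
ISO: 25600 → 20000 → 16000 — 2/3 stop dropped (darker).
Net so far: 1 2/3 stops darker. Aperture: f/5.6 → f/5 → f/4.5 → f/4 → f/3.5 → f/3.2.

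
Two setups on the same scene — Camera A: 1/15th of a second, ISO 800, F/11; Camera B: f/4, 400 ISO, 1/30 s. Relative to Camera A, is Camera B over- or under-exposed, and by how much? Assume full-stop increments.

1 stop brighter

Aperture: f/11 → f/8 → f/5.6 → f/4 — 3 stops larger aperture (brighter).
Shutter speed: 1/15 → 1/30 — 1 stop shorter (darker).
ISO: 800 → 400 — 1 stop dropped (darker).
Net: +3 −1 −1 = +1 stop.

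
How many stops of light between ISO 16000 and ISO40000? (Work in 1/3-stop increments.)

1 1/3 stops

16000 → 20000 → 25600 → 32000 → 40000 — count the steps: 4 third-stops = 1 1/3 stops.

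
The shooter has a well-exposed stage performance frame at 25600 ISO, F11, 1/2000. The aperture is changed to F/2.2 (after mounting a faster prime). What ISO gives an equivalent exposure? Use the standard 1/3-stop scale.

ISO 1000

Aperture: f/11 → f/10 → f/9 → f/8 → f/7.1 → f/6.3 → f/5.6 → f/5 → f/4.5 → f/4 → f/3.5 → f/3.2 → f/2.8 → f/2.5 → f/2.2 — 4 2/3 stops opened up (brighter).
Need 4 2/3 stops darker from the ISO: 25600 → 20000 → 16000 → 12800 → 10000 → 8000 → 6400 → 5000 → 4000 → 3200 → 2500 → 2000 → 1600 → 1250 → 1000.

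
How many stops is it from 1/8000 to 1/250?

5 stops

1/8000 → 1/4000 → 1/2000 → 1/1000 → 1/500 → 1/250 — count the steps: 5 stops.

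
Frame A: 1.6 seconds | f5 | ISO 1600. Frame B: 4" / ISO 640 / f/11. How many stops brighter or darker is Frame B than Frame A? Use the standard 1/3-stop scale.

Aperture: f/5 → f/5.6 → f/6.3 → f/7.1 → f/8 → f/9 → f/10 → f/11 — 2 1/3 stops smaller aperture (darker).
Shutter speed: 1.6 → 2 → 2.5 → 3.2 → 4 — 1 1/3 stops slower (brighter).
ISO: 1600 → 1250 → 1000 → 800 → 640 — 1 1/3 stops dropped (darker).
Net: −2 1/3 +1 1/3 −1 1/3 = −2 1/3 stops.

2 1/3 stops darker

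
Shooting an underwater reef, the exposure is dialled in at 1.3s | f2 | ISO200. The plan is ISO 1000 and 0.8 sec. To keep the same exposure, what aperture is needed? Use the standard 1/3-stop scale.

f/3.5

ISO: 200 → 250 → 320 → 400 → 500 → 640 → 800 → 1000 — 2 1/3 stops higher (brighter).
Shutter speed: 1.3 → 1 → 0.8 — 2/3 stop shorter (darker).
Net change so far: 1 2/3 stops brighter. Offset with the aperture: f/2 → f/2.2 → f/2.5 → f/2.8 → f/3.2 → f/3.5.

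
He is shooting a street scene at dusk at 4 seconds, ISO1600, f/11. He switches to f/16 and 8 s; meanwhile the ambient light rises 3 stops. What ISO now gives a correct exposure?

ISO 200

Scene light: 3 stops brighter.
Aperture: f/11 → f/16 — 1 stop narrower (darker).
Shutter speed: 4 → 8 — 1 stop slower (brighter).
Net so far: 3 stops brighter. ISO: 1600 → 800 → 400 → 200.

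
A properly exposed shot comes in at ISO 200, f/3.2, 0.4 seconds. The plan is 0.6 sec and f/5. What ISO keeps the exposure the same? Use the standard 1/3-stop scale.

Shutter speed: 0.4 → 0.5 → 0.6 — 2/3 stop longer (brighter).
Aperture: f/3.2 → f/3.5 → f/4 → f/4.5 → f/5 — 1 1/3 stops stopped down (darker).
Net change so far: 2/3 stop darker. Offset with the ISO: 200 → 250 → 320.

ISO 320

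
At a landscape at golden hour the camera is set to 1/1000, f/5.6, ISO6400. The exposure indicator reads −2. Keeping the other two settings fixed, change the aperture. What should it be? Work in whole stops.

Underexposed by 2 stops → need 2 stops brighter.
Aperture: f/5.6 → f/4 → f/2.8.

f/2.8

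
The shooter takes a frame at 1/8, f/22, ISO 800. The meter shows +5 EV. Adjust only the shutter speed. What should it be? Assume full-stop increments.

Overexposed by 5 stops → need 5 stops darker.
Shutter speed: 1/8 → 1/15 → 1/30 → 1/60 → 1/125 → 1/250.

1/250s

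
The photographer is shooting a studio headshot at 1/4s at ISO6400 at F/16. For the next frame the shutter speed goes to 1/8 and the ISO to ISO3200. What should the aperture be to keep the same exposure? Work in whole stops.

Shutter speed: 1/4 → 1/8 — 1 stop shorter (darker).
ISO: 6400 → 3200 — 1 stop lower (darker).
Net change so far: 2 stops darker. Offset with the aperture: f/16 → f/11 → f/8.

f/8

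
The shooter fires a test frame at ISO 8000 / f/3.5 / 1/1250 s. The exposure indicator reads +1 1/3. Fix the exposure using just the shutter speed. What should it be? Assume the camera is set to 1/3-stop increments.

1/3200s

Overexposed by 1 1/3 stops → need 1 1/3 stops darker.
Shutter speed: 1/1250 → 1/1600 → 1/2000 → 1/2500 → 1/3200.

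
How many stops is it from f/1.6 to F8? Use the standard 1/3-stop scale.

f/1.6 → f/1.8 → f/2 → f/2.2 → f/2.5 → f/2.8 → f/3.2 → f/3.5 → f/4 → f/4.5 → f/5 → f/5.6 → f/6.3 → f/7.1 → f/8 — count the steps: 14 third-stops = 4 2/3 stops.

4 2/3 stops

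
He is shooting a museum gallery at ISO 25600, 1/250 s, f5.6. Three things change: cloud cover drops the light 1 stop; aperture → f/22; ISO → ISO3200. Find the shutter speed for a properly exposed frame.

1 s

Scene light: 1 stop darker.
Aperture: f/5.6 → f/8 → f/11 → f/16 → f/22 — 4 stops stopped down (darker).
ISO: 25600 → 12800 → 6400 → 3200 — 3 stops lower (darker).
Net so far: 8 stops darker. Shutter speed: 1/250 → 1/125 → 1/60 → 1/30 → 1/15 → 1/8 → 1/4 → 1/2 → 1.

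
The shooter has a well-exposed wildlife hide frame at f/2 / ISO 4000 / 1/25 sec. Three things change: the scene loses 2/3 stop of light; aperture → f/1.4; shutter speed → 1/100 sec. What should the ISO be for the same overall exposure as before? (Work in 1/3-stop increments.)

ISO 12800

Scene light: 2/3 stop darker.
Aperture: f/2 → f/1.8 → f/1.6 → f/1.4 — 1 stop larger aperture (brighter).
Shutter speed: 1/25 → 1/30 → 1/40 → 1/50 → 1/60 → 1/80 → 1/100 — 2 stops faster (darker).
Net so far: 1 2/3 stops darker. ISO: 4000 → 5000 → 6400 → 8000 → 10000 → 12800.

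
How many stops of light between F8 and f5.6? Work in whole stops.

f/8 → f/5.6 — count the steps: 1 stop.

1 stop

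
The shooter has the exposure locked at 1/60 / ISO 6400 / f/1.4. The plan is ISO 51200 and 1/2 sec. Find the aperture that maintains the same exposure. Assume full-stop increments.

f/22

ISO: 6400 → 12800 → 25600 → 51200 — 3 stops higher (brighter).
Shutter speed: 1/60 → 1/30 → 1/15 → 1/8 → 1/4 → 1/2 — 5 stops slower (brighter).
Net change so far: 8 stops brighter. Offset with the aperture: f/1.4 → f/2 → f/2.8 → f/4 → f/5.6 → f/8 → f/11 → f/16 → f/22.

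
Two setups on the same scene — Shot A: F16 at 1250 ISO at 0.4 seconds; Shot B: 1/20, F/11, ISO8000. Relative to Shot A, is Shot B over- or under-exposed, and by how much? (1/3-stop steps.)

Aperture: f/16 → f/14 → f/13 → f/11 — 1 stop wider (brighter).
Shutter speed: 0.4 → 0.3 → 1/4 → 1/5 → 1/6 → 1/8 → 1/10 → 1/13 → 1/15 → 1/20 — 3 stops faster (darker).
ISO: 1250 → 1600 → 2000 → 2500 → 3200 → 4000 → 5000 → 6400 → 8000 — 2 2/3 stops higher (brighter).
Net: +1 −3 +2 2/3 = +2/3 stops.

2/3 stop brighter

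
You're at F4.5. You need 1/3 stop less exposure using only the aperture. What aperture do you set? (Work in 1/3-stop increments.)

f/5

Aperture: f/4.5 → f/5 — 1/3 stop smaller aperture (darker).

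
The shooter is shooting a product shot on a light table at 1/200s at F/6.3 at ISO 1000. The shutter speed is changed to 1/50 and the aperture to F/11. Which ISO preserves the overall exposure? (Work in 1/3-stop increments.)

ISO 800

Shutter speed: 1/200 → 1/160 → 1/125 → 1/100 → 1/80 → 1/60 → 1/50 — 2 stops longer (brighter).
Aperture: f/6.3 → f/7.1 → f/8 → f/9 → f/10 → f/11 — 1 2/3 stops stopped down (darker).
Net change so far: 1/3 stop brighter. Offset with the ISO: 1000 → 800.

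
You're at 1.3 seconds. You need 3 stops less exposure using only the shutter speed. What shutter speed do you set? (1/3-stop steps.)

Shutter speed: 1.3 → 1 → 0.8 → 0.6 → 0.5 → 0.4 → 0.3 → 1/4 → 1/5 → 1/6 — 3 stops shorter (darker).

1/6s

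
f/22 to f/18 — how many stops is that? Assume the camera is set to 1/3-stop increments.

2/3 stop

f/22 → f/20 → f/18 — count the steps: 2 third-stops = 2/3 stop.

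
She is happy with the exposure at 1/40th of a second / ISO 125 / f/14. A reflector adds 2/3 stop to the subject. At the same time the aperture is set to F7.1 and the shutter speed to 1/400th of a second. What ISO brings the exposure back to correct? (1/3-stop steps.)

Scene light: 2/3 stop brighter.
Aperture: f/14 → f/13 → f/11 → f/10 → f/9 → f/8 → f/7.1 — 2 stops wider (brighter).
Shutter speed: 1/40 → 1/50 → 1/60 → 1/80 → 1/100 → 1/125 → 1/160 → 1/200 → 1/250 → 1/320 → 1/400 — 3 1/3 stops shorter (darker).
Net so far: 2/3 stop darker. ISO: 125 → 160 → 200.

ISO 200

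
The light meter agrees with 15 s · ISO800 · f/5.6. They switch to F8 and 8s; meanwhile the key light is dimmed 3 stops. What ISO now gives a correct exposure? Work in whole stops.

Scene light: 3 stops darker.
Aperture: f/5.6 → f/8 — 1 stop smaller aperture (darker).
Shutter speed: 15 → 8 — 1 stop faster (darker).
Net so far: 5 stops darker. ISO: 800 → 1600 → 3200 → 6400 → 12800 → 25600.

ISO 25600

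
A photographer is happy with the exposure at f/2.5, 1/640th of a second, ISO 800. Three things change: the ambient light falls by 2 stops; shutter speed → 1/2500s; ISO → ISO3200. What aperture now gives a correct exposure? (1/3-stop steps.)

f/1.2

Scene light: 2 stops darker.
Shutter speed: 1/640 → 1/800 → 1/1000 → 1/1250 → 1/1600 → 1/2000 → 1/2500 — 2 stops faster (darker).
ISO: 800 → 1000 → 1250 → 1600 → 2000 → 2500 → 3200 — 2 stops higher (brighter).
Net so far: 2 stops darker. Aperture: f/2.5 → f/2.2 → f/2 → f/1.8 → f/1.6 → f/1.4 → f/1.2.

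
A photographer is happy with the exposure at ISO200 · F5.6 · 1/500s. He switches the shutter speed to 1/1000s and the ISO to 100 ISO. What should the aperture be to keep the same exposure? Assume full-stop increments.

Shutter speed: 1/500 → 1/1000 — 1 stop faster (darker).
ISO: 200 → 100 — 1 stop lower (darker).
Net change so far: 2 stops darker. Offset with the aperture: f/5.6 → f/4 → f/2.8.

f/2.8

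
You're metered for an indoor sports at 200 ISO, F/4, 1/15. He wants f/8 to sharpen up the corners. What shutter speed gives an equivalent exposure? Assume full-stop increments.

1/4s

Aperture: f/4 → f/5.6 → f/8 — 2 stops smaller aperture (darker).
Need 2 stops brighter from the shutter speed: 1/15 → 1/8 → 1/4.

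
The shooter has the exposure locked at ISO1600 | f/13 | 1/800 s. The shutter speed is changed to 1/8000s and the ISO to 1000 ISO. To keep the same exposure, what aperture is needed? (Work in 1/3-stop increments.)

f/3.2

Shutter speed: 1/800 → 1/1000 → 1/1250 → 1/1600 → 1/2000 → 1/2500 → 1/3200 → 1/4000 → 1/5000 → 1/6400 → 1/8000 — 3 1/3 stops faster (darker).
ISO: 1600 → 1250 → 1000 — 2/3 stop lower (darker).
Net change so far: 4 stops darker. Offset with the aperture: f/13 → f/11 → f/10 → f/9 → f/8 → f/7.1 → f/6.3 → f/5.6 → f/5 → f/4.5 → f/4 → f/3.5 → f/3.2.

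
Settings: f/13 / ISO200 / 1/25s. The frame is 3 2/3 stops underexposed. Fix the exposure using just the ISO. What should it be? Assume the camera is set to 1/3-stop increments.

ISO 2500

Underexposed by 3 2/3 stops → need 3 2/3 stops brighter.
ISO: 200 → 250 → 320 → 400 → 500 → 640 → 800 → 1000 → 1250 → 1600 → 2000 → 2500.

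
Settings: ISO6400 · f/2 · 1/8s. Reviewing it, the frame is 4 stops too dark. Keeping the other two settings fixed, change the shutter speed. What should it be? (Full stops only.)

2 s

Underexposed by 4 stops → need 4 stops brighter.
Shutter speed: 1/8 → 1/4 → 1/2 → 1 → 2.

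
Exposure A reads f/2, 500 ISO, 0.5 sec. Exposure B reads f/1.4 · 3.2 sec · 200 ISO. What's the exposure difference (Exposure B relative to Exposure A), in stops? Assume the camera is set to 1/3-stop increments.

2 1/3 stops brighter

Aperture: f/2 → f/1.8 → f/1.6 → f/1.4 — 1 stop wider (brighter).
Shutter speed: 0.5 → 0.6 → 0.8 → 1 → 1.3 → 1.6 → 2 → 2.5 → 3.2 — 2 2/3 stops longer (brighter).
ISO: 500 → 400 → 320 → 250 → 200 — 1 1/3 stops dropped (darker).
Net: +1 +2 2/3 −1 1/3 = +2 1/3 stops.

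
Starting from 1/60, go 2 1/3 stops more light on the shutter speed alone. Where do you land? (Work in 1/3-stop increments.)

Shutter speed: 1/60 → 1/50 → 1/40 → 1/30 → 1/25 → 1/20 → 1/15 → 1/13 — 2 1/3 stops slower (brighter).

1/13s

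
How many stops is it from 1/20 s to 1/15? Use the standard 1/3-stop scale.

1/20 → 1/15 — count the steps: 1 third-stops = 1/3 stop.

1/3 stop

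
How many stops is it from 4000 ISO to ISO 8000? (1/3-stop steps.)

4000 → 5000 → 6400 → 8000 — count the steps: 3 third-stops = 1 stop.

1 stop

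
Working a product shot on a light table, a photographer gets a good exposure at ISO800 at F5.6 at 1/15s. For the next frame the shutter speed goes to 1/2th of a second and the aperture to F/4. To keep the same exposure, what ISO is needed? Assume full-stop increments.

Shutter speed: 1/15 → 1/8 → 1/4 → 1/2 — 3 stops longer (brighter).
Aperture: f/5.6 → f/4 — 1 stop larger aperture (brighter).
Net change so far: 4 stops brighter. Offset with the ISO: 800 → 400 → 200 → 100 → 50.

ISO 50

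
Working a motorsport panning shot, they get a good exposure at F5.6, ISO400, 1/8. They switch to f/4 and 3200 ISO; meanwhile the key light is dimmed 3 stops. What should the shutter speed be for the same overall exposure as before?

1/15s

Scene light: 3 stops darker.
Aperture: f/5.6 → f/4 — 1 stop larger aperture (brighter).
ISO: 400 → 800 → 1600 → 3200 — 3 stops raised (brighter).
Net so far: 1 stop brighter. Shutter speed: 1/8 → 1/15.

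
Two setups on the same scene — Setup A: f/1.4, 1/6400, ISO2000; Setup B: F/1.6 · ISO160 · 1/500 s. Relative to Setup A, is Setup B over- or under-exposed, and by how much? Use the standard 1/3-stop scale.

1/3 stop darker

Aperture: f/1.4 → f/1.6 — 1/3 stop narrower (darker).
Shutter speed: 1/6400 → 1/5000 → 1/4000 → 1/3200 → 1/2500 → 1/2000 → 1/1600 → 1/1250 → 1/1000 → 1/800 → 1/640 → 1/500 — 3 2/3 stops longer (brighter).
ISO: 2000 → 1600 → 1250 → 1000 → 800 → 640 → 500 → 400 → 320 → 250 → 200 → 160 — 3 2/3 stops lower (darker).
Net: −1/3 +3 2/3 −3 2/3 = −1/3 stops.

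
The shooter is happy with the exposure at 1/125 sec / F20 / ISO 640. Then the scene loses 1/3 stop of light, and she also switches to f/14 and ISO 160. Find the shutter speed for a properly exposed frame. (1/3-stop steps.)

Scene light: 1/3 stop darker.
Aperture: f/20 → f/18 → f/16 → f/14 — 1 stop wider (brighter).
ISO: 640 → 500 → 400 → 320 → 250 → 200 → 160 — 2 stops dropped (darker).
Net so far: 1 1/3 stops darker. Shutter speed: 1/125 → 1/100 → 1/80 → 1/60 → 1/50.

1/50s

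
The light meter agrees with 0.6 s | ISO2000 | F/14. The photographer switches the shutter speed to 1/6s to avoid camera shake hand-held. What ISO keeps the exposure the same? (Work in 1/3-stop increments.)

ISO 8000

Shutter speed: 0.6 → 0.5 → 0.4 → 0.3 → 1/4 → 1/5 → 1/6 — 2 stops shorter (darker).
Need 2 stops brighter from the ISO: 2000 → 2500 → 3200 → 4000 → 5000 → 6400 → 8000.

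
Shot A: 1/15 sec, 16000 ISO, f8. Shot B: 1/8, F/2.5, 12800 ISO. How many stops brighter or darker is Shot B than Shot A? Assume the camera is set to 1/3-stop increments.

Aperture: f/8 → f/7.1 → f/6.3 → f/5.6 → f/5 → f/4.5 → f/4 → f/3.5 → f/3.2 → f/2.8 → f/2.5 — 3 1/3 stops opened up (brighter).
Shutter speed: 1/15 → 1/13 → 1/10 → 1/8 — 1 stop longer (brighter).
ISO: 16000 → 12800 — 1/3 stop dropped (darker).
Net: +3 1/3 +1 −1/3 = +4 stops.

4 stops brighter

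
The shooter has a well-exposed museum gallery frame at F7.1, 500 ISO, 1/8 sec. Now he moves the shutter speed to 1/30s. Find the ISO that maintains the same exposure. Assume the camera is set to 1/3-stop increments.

ISO 2000

Shutter speed: 1/8 → 1/10 → 1/13 → 1/15 → 1/20 → 1/25 → 1/30 — 2 stops faster (darker).
Need 2 stops brighter from the ISO: 500 → 640 → 800 → 1000 → 1250 → 1600 → 2000.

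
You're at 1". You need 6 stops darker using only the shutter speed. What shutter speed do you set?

Shutter speed: 1 → 1/2 → 1/4 → 1/8 → 1/15 → 1/30 → 1/60 — 6 stops shorter (darker).

1/60s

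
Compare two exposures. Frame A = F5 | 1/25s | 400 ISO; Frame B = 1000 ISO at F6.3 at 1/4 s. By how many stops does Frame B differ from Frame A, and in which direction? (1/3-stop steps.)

3 1/3 stops brighter

Aperture: f/5 → f/5.6 → f/6.3 — 2/3 stop stopped down (darker).
Shutter speed: 1/25 → 1/20 → 1/15 → 1/13 → 1/10 → 1/8 → 1/6 → 1/5 → 1/4 — 2 2/3 stops longer (brighter).
ISO: 400 → 500 → 640 → 800 → 1000 — 1 1/3 stops raised (brighter).
Net: −2/3 +2 2/3 +1 1/3 = +3 1/3 stops.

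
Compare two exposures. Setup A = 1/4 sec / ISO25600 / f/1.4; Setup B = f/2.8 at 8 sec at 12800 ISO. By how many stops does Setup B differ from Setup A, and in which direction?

2 stops brighter

Aperture: f/1.4 → f/2 → f/2.8 — 2 stops narrower (darker).
Shutter speed: 1/4 → 1/2 → 1 → 2 → 4 → 8 — 5 stops longer (brighter).
ISO: 25600 → 12800 — 1 stop lower (darker).
Net: −2 +5 −1 = +2 stops.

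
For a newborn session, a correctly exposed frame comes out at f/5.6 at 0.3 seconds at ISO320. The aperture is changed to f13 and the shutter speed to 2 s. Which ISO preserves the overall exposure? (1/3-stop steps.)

ISO 250

Aperture: f/5.6 → f/6.3 → f/7.1 → f/8 → f/9 → f/10 → f/11 → f/13 — 2 1/3 stops smaller aperture (darker).
Shutter speed: 0.3 → 0.4 → 0.5 → 0.6 → 0.8 → 1 → 1.3 → 1.6 → 2 — 2 2/3 stops longer (brighter).
Net change so far: 1/3 stop brighter. Offset with the ISO: 320 → 250.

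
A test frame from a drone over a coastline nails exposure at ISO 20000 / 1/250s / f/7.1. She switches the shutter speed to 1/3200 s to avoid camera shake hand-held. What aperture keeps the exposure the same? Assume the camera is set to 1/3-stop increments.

f/2

Shutter speed: 1/250 → 1/320 → 1/400 → 1/500 → 1/640 → 1/800 → 1/1000 → 1/1250 → 1/1600 → 1/2000 → 1/2500 → 1/3200 — 3 2/3 stops shorter (darker).
Need 3 2/3 stops brighter from the aperture: f/7.1 → f/6.3 → f/5.6 → f/5 → f/4.5 → f/4 → f/3.5 → f/3.2 → f/2.8 → f/2.5 → f/2.2 → f/2.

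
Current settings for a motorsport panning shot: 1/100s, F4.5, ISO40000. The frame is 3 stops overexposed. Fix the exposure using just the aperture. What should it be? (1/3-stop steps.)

Overexposed by 3 stops → need 3 stops darker.
Aperture: f/4.5 → f/5 → f/5.6 → f/6.3 → f/7.1 → f/8 → f/9 → f/10 → f/11 → f/13.

f/13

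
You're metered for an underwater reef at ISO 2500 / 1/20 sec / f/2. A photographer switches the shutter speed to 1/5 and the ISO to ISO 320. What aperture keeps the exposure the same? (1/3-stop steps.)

f/1.4

Shutter speed: 1/20 → 1/15 → 1/13 → 1/10 → 1/8 → 1/6 → 1/5 — 2 stops slower (brighter).
ISO: 2500 → 2000 → 1600 → 1250 → 1000 → 800 → 640 → 500 → 400 → 320 — 3 stops dropped (darker).
Net change so far: 1 stop darker. Offset with the aperture: f/2 → f/1.8 → f/1.6 → f/1.4.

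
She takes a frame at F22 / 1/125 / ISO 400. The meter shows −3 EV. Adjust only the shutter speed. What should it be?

1/15s

Underexposed by 3 stops → need 3 stops brighter.
Shutter speed: 1/125 → 1/60 → 1/30 → 1/15.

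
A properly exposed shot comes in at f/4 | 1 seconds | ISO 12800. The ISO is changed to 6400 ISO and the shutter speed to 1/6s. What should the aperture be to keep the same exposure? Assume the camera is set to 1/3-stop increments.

f/1.1

ISO: 12800 → 10000 → 8000 → 6400 — 1 stop dropped (darker).
Shutter speed: 1 → 0.8 → 0.6 → 0.5 → 0.4 → 0.3 → 1/4 → 1/5 → 1/6 — 2 2/3 stops shorter (darker).
Net change so far: 3 2/3 stops darker. Offset with the aperture: f/4 → f/3.5 → f/3.2 → f/2.8 → f/2.5 → f/2.2 → f/2 → f/1.8 → f/1.6 → f/1.4 → f/1.2 → f/1.1.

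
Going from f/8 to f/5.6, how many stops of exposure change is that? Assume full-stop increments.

f/8 → f/5.6 — count the steps: 1 stop.

1 stop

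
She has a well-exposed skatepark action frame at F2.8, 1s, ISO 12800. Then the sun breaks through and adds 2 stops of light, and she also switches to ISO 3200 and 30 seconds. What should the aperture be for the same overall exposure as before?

f/16

Scene light: 2 stops brighter.
ISO: 12800 → 6400 → 3200 — 2 stops lower (darker).
Shutter speed: 1 → 2 → 4 → 8 → 15 → 30 — 5 stops slower (brighter).
Net so far: 5 stops brighter. Aperture: f/2.8 → f/4 → f/5.6 → f/8 → f/11 → f/16.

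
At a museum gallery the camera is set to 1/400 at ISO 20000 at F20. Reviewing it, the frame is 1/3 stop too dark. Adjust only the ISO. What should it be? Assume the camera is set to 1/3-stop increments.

ISO 25600

Underexposed by 1/3 stop → need 1/3 stop brighter.
ISO: 20000 → 25600.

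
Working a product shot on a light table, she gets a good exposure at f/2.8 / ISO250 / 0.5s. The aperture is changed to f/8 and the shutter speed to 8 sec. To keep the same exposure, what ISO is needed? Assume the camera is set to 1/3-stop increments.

ISO 125

Aperture: f/2.8 → f/3.2 → f/3.5 → f/4 → f/4.5 → f/5 → f/5.6 → f/6.3 → f/7.1 → f/8 — 3 stops narrower (darker).
Shutter speed: 0.5 → 0.6 → 0.8 → 1 → 1.3 → 1.6 → 2 → 2.5 → 3.2 → 4 → 5 → 6 → 8 — 4 stops slower (brighter).
Net change so far: 1 stop brighter. Offset with the ISO: 250 → 200 → 160 → 125.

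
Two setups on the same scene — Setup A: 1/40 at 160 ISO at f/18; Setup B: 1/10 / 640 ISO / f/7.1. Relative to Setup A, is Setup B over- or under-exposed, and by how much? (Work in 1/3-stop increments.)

6 2/3 stops brighter

Aperture: f/18 → f/16 → f/14 → f/13 → f/11 → f/10 → f/9 → f/8 → f/7.1 — 2 2/3 stops wider (brighter).
Shutter speed: 1/40 → 1/30 → 1/25 → 1/20 → 1/15 → 1/13 → 1/10 — 2 stops slower (brighter).
ISO: 160 → 200 → 250 → 320 → 400 → 500 → 640 — 2 stops higher (brighter).
Net: +2 2/3 +2 +2 = +6 2/3 stops.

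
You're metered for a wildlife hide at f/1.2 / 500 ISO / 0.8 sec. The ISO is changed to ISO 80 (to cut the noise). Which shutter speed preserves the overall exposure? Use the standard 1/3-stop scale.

5 s

ISO: 500 → 400 → 320 → 250 → 200 → 160 → 125 → 100 → 80 — 2 2/3 stops dropped (darker).
Need 2 2/3 stops brighter from the shutter speed: 0.8 → 1 → 1.3 → 1.6 → 2 → 2.5 → 3.2 → 4 → 5.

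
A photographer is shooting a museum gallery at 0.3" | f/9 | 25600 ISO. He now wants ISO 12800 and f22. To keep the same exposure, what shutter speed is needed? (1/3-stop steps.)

4 s

ISO: 25600 → 20000 → 16000 → 12800 — 1 stop dropped (darker).
Aperture: f/9 → f/10 → f/11 → f/13 → f/14 → f/16 → f/18 → f/20 → f/22 — 2 2/3 stops smaller aperture (darker).
Net change so far: 3 2/3 stops darker. Offset with the shutter speed: 0.3 → 0.4 → 0.5 → 0.6 → 0.8 → 1 → 1.3 → 1.6 → 2 → 2.5 → 3.2 → 4.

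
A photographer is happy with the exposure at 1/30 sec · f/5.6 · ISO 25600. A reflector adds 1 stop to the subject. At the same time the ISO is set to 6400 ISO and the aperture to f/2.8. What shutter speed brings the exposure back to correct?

Scene light: 1 stop brighter.
ISO: 25600 → 12800 → 6400 — 2 stops lower (darker).
Aperture: f/5.6 → f/4 → f/2.8 — 2 stops opened up (brighter).
Net so far: 1 stop brighter. Shutter speed: 1/30 → 1/60.

1/60s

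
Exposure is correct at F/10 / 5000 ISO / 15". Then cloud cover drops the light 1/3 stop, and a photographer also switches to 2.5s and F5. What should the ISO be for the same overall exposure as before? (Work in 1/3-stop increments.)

Scene light: 1/3 stop darker.
Shutter speed: 15 → 13 → 10 → 8 → 6 → 5 → 4 → 3.2 → 2.5 — 2 2/3 stops faster (darker).
Aperture: f/10 → f/9 → f/8 → f/7.1 → f/6.3 → f/5.6 → f/5 — 2 stops wider (brighter).
Net so far: 1 stop darker. ISO: 5000 → 6400 → 8000 → 10000.

ISO 10000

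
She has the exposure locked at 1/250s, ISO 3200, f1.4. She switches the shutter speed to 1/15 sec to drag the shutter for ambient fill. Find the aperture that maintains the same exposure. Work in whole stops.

Shutter speed: 1/250 → 1/125 → 1/60 → 1/30 → 1/15 — 4 stops longer (brighter).
Need 4 stops darker from the aperture: f/1.4 → f/2 → f/2.8 → f/4 → f/5.6.

f/5.6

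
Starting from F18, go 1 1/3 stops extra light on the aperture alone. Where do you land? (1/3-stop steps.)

f/11

Aperture: f/18 → f/16 → f/14 → f/13 → f/11 — 1 1/3 stops opened up (brighter).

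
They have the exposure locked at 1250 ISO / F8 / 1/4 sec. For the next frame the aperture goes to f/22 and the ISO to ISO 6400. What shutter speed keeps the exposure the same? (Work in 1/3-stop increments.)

0.4 s

Aperture: f/8 → f/9 → f/10 → f/11 → f/13 → f/14 → f/16 → f/18 → f/20 → f/22 — 3 stops stopped down (darker).
ISO: 1250 → 1600 → 2000 → 2500 → 3200 → 4000 → 5000 → 6400 — 2 1/3 stops higher (brighter).
Net change so far: 2/3 stop darker. Offset with the shutter speed: 1/4 → 0.3 → 0.4.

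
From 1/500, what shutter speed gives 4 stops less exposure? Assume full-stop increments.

Shutter speed: 1/500 → 1/1000 → 1/2000 → 1/4000 → 1/8000 — 4 stops faster (darker).

1/8000s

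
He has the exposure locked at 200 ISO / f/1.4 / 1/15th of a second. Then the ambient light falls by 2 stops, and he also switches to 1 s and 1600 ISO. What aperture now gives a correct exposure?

f/8

Scene light: 2 stops darker.
Shutter speed: 1/15 → 1/8 → 1/4 → 1/2 → 1 — 4 stops longer (brighter).
ISO: 200 → 400 → 800 → 1600 — 3 stops raised (brighter).
Net so far: 5 stops brighter. Aperture: f/1.4 → f/2 → f/2.8 → f/4 → f/5.6 → f/8.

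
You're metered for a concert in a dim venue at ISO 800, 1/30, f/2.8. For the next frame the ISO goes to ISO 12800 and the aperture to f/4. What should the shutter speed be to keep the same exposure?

1/250s

ISO: 800 → 1600 → 3200 → 6400 → 12800 — 4 stops raised (brighter).
Aperture: f/2.8 → f/4 — 1 stop narrower (darker).
Net change so far: 3 stops brighter. Offset with the shutter speed: 1/30 → 1/60 → 1/125 → 1/250.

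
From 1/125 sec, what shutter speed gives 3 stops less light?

1/1000s

Shutter speed: 1/125 → 1/250 → 1/500 → 1/1000 — 3 stops faster (darker).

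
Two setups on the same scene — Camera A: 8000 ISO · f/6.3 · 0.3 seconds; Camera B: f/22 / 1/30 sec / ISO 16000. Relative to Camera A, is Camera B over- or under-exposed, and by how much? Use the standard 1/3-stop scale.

6 stops darker

Aperture: f/6.3 → f/7.1 → f/8 → f/9 → f/10 → f/11 → f/13 → f/14 → f/16 → f/18 → f/20 → f/22 — 3 2/3 stops smaller aperture (darker).
Shutter speed: 0.3 → 1/4 → 1/5 → 1/6 → 1/8 → 1/10 → 1/13 → 1/15 → 1/20 → 1/25 → 1/30 — 3 1/3 stops shorter (darker).
ISO: 8000 → 10000 → 12800 → 16000 — 1 stop raised (brighter).
Net: −3 2/3 −3 1/3 +1 = −6 stops.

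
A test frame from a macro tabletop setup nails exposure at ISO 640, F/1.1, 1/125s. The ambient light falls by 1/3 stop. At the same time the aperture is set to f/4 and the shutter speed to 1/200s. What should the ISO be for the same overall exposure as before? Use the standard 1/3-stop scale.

ISO 16000

Scene light: 1/3 stop darker.
Aperture: f/1.1 → f/1.2 → f/1.4 → f/1.6 → f/1.8 → f/2 → f/2.2 → f/2.5 → f/2.8 → f/3.2 → f/3.5 → f/4 — 3 2/3 stops narrower (darker).
Shutter speed: 1/125 → 1/160 → 1/200 — 2/3 stop faster (darker).
Net so far: 4 2/3 stops darker. ISO: 640 → 800 → 1000 → 1250 → 1600 → 2000 → 2500 → 3200 → 4000 → 5000 → 6400 → 8000 → 10000 → 12800 → 16000.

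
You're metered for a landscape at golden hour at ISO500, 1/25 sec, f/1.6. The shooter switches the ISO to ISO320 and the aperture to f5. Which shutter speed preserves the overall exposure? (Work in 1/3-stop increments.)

ISO: 500 → 400 → 320 — 2/3 stop dropped (darker).
Aperture: f/1.6 → f/1.8 → f/2 → f/2.2 → f/2.5 → f/2.8 → f/3.2 → f/3.5 → f/4 → f/4.5 → f/5 — 3 1/3 stops smaller aperture (darker).
Net change so far: 4 stops darker. Offset with the shutter speed: 1/25 → 1/20 → 1/15 → 1/13 → 1/10 → 1/8 → 1/6 → 1/5 → 1/4 → 0.3 → 0.4 → 0.5 → 0.6.

0.6 s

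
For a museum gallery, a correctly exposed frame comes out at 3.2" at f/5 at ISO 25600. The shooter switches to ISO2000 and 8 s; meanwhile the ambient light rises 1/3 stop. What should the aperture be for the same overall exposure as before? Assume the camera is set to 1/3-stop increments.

f/2.5

Scene light: 1/3 stop brighter.
ISO: 25600 → 20000 → 16000 → 12800 → 10000 → 8000 → 6400 → 5000 → 4000 → 3200 → 2500 → 2000 — 3 2/3 stops lower (darker).
Shutter speed: 3.2 → 4 → 5 → 6 → 8 — 1 1/3 stops longer (brighter).
Net so far: 2 stops darker. Aperture: f/5 → f/4.5 → f/4 → f/3.5 → f/3.2 → f/2.8 → f/2.5.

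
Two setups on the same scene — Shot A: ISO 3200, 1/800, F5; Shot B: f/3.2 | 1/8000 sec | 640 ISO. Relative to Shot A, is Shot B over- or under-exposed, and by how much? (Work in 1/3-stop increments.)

4 1/3 stops darker

Aperture: f/5 → f/4.5 → f/4 → f/3.5 → f/3.2 — 1 1/3 stops wider (brighter).
Shutter speed: 1/800 → 1/1000 → 1/1250 → 1/1600 → 1/2000 → 1/2500 → 1/3200 → 1/4000 → 1/5000 → 1/6400 → 1/8000 — 3 1/3 stops faster (darker).
ISO: 3200 → 2500 → 2000 → 1600 → 1250 → 1000 → 800 → 640 — 2 1/3 stops dropped (darker).
Net: +1 1/3 −3 1/3 −2 1/3 = −4 1/3 stops.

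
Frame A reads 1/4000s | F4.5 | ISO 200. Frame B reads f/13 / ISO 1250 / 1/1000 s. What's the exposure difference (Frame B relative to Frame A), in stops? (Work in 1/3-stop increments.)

1 2/3 stops brighter

Aperture: f/4.5 → f/5 → f/5.6 → f/6.3 → f/7.1 → f/8 → f/9 → f/10 → f/11 → f/13 — 3 stops stopped down (darker).
Shutter speed: 1/4000 → 1/3200 → 1/2500 → 1/2000 → 1/1600 → 1/1250 → 1/1000 — 2 stops slower (brighter).
ISO: 200 → 250 → 320 → 400 → 500 → 640 → 800 → 1000 → 1250 — 2 2/3 stops higher (brighter).
Net: −3 +2 +2 2/3 = +1 2/3 stops.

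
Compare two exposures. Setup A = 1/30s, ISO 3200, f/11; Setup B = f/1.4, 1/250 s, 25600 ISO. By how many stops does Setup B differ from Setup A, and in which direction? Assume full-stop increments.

6 stops brighter

Aperture: f/11 → f/8 → f/5.6 → f/4 → f/2.8 → f/2 → f/1.4 — 6 stops larger aperture (brighter).
Shutter speed: 1/30 → 1/60 → 1/125 → 1/250 — 3 stops shorter (darker).
ISO: 3200 → 6400 → 12800 → 25600 — 3 stops raised (brighter).
Net: +6 −3 +3 = +6 stops.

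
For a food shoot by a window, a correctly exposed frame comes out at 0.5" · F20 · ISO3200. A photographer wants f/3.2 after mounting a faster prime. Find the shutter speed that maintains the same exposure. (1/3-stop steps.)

Aperture: f/20 → f/18 → f/16 → f/14 → f/13 → f/11 → f/10 → f/9 → f/8 → f/7.1 → f/6.3 → f/5.6 → f/5 → f/4.5 → f/4 → f/3.5 → f/3.2 — 5 1/3 stops larger aperture (brighter).
Need 5 1/3 stops darker from the shutter speed: 0.5 → 0.4 → 0.3 → 1/4 → 1/5 → 1/6 → 1/8 → 1/10 → 1/13 → 1/15 → 1/20 → 1/25 → 1/30 → 1/40 → 1/50 → 1/60 → 1/80.

1/80s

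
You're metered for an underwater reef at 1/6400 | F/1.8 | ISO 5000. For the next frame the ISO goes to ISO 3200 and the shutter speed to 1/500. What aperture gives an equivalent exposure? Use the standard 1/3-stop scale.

ISO: 5000 → 4000 → 3200 — 2/3 stop dropped (darker).
Shutter speed: 1/6400 → 1/5000 → 1/4000 → 1/3200 → 1/2500 → 1/2000 → 1/1600 → 1/1250 → 1/1000 → 1/800 → 1/640 → 1/500 — 3 2/3 stops longer (brighter).
Net change so far: 3 stops brighter. Offset with the aperture: f/1.8 → f/2 → f/2.2 → f/2.5 → f/2.8 → f/3.2 → f/3.5 → f/4 → f/4.5 → f/5.

f/5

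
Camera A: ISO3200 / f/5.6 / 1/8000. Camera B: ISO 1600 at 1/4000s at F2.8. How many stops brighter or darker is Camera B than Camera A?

2 stops brighter

Aperture: f/5.6 → f/4 → f/2.8 — 2 stops wider (brighter).
Shutter speed: 1/8000 → 1/4000 — 1 stop slower (brighter).
ISO: 3200 → 1600 — 1 stop lower (darker).
Net: +2 +1 −1 = +2 stops.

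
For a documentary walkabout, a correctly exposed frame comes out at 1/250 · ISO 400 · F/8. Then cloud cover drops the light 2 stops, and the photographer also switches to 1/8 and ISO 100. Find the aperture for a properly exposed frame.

f/11

Scene light: 2 stops darker.
Shutter speed: 1/250 → 1/125 → 1/60 → 1/30 → 1/15 → 1/8 — 5 stops longer (brighter).
ISO: 400 → 200 → 100 — 2 stops lower (darker).
Net so far: 1 stop brighter. Aperture: f/8 → f/11.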